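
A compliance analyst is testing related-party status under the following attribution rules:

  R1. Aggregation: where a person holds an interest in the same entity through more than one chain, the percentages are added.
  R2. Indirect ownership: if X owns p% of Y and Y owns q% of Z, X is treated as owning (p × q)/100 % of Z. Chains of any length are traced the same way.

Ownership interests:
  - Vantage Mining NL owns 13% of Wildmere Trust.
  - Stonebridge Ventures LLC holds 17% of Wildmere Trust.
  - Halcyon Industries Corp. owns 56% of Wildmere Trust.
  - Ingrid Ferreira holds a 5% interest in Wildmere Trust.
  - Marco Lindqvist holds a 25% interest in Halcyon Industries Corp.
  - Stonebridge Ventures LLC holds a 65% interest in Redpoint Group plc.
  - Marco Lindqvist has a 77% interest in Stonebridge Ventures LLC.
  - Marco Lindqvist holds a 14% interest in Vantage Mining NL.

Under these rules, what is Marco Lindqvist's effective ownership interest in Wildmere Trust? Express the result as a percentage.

Chain via Vantage Mining NL (R2): 14% × 13% = 1.82% of Wildmere Trust.
Chain via Halcyon Industries Corp. (R2): 25% × 56% = 14% of Wildmere Trust.
Chain via Stonebridge Ventures LLC (R2): 77% × 17% = 13.09% of Wildmere Trust.
Aggregating (R1): 1.82% + 14% + 13.09% = 28.91%.

28.91%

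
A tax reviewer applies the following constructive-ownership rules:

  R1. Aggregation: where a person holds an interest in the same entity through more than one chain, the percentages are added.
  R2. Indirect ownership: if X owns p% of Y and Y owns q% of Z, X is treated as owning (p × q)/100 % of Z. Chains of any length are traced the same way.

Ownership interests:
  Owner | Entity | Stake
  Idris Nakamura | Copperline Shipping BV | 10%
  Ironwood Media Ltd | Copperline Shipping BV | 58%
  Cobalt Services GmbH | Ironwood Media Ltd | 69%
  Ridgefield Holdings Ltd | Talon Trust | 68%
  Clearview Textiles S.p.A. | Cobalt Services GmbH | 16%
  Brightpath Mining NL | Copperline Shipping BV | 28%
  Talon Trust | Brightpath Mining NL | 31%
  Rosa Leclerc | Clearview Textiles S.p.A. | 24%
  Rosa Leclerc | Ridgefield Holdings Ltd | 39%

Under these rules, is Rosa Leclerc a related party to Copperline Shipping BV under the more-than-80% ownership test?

Chain via Ridgefield Holdings Ltd → Talon Trust → Brightpath Mining NL (R2): 39% × 68% × 31% × 28% = 2.301936% of Copperline Shipping BV.
Chain via Clearview Textiles S.p.A. → Cobalt Services GmbH → Ironwood Media Ltd (R2): 24% × 16% × 69% × 58% = 1.536768% of Copperline Shipping BV.
Aggregating (R1): 2.301936% + 1.536768% = 3.838704%.
3.838704% does not exceed the 80% threshold, so Rosa is not a related party to Copperline Shipping BV.

No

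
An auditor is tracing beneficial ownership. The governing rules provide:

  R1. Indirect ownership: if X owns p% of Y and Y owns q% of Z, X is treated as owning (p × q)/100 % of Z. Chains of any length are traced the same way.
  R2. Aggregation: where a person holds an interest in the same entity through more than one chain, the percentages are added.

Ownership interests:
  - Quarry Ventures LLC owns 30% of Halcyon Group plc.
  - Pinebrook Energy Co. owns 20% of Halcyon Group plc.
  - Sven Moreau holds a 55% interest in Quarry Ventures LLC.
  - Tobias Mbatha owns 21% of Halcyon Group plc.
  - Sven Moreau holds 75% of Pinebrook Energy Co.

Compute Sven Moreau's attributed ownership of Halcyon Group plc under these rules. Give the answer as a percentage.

31.5%

Chain via Quarry Ventures LLC (R1): 55% × 30% = 16.5% of Halcyon Group plc.
Chain via Pinebrook Energy Co. (R1): 75% × 20% = 15% of Halcyon Group plc.
Aggregating (R2): 16.5% + 15% = 31.5%.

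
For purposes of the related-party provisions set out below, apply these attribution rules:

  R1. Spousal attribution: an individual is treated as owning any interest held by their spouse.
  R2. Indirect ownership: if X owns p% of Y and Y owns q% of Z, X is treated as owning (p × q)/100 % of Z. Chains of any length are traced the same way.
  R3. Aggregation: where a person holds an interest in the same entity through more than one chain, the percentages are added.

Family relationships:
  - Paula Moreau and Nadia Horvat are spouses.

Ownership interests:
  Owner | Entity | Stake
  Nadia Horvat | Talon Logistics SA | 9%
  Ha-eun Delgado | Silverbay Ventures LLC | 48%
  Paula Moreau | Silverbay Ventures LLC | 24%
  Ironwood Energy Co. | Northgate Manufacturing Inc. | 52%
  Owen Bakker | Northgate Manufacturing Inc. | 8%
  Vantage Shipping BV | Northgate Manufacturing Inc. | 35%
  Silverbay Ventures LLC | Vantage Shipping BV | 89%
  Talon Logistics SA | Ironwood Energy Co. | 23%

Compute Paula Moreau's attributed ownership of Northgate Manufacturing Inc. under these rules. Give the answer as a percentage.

By spousal attribution (R1), Paula Moreau is treated as owning Nadia Horvat's 9% interest in Talon Logistics SA.
Chain via Silverbay Ventures LLC → Vantage Shipping BV (R2): 24% × 89% × 35% = 7.476% of Northgate Manufacturing Inc.
Chain via Talon Logistics SA → Ironwood Energy Co. (R2): 9% × 23% × 52% = 1.0764% of Northgate Manufacturing Inc.
Aggregating (R3): 7.476% + 1.0764% = 8.5524%.

8.5524%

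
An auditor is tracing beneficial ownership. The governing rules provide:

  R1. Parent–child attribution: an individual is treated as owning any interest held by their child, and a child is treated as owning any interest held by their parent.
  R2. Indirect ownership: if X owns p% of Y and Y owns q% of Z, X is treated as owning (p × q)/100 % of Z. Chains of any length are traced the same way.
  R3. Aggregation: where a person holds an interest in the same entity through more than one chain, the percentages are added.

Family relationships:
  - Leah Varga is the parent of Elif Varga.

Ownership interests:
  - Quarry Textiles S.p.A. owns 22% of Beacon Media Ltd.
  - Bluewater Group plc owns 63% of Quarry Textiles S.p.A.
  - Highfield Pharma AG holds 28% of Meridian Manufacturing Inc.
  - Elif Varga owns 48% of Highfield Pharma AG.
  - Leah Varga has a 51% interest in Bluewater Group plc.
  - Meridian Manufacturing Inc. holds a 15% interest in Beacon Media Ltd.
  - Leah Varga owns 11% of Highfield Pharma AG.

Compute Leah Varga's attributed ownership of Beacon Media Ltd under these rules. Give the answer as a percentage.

By parent–child attribution (R1), Leah Varga is treated as also owning Elif Varga's interest in Highfield Pharma AG, giving 11% + 48% = 59%.
Chain via Highfield Pharma AG → Meridian Manufacturing Inc. (R2): 59% × 28% × 15% = 2.478% of Beacon Media Ltd.
Chain via Bluewater Group plc → Quarry Textiles S.p.A. (R2): 51% × 63% × 22% = 7.0686% of Beacon Media Ltd.
Aggregating (R3): 2.478% + 7.0686% = 9.5466%.

9.5466%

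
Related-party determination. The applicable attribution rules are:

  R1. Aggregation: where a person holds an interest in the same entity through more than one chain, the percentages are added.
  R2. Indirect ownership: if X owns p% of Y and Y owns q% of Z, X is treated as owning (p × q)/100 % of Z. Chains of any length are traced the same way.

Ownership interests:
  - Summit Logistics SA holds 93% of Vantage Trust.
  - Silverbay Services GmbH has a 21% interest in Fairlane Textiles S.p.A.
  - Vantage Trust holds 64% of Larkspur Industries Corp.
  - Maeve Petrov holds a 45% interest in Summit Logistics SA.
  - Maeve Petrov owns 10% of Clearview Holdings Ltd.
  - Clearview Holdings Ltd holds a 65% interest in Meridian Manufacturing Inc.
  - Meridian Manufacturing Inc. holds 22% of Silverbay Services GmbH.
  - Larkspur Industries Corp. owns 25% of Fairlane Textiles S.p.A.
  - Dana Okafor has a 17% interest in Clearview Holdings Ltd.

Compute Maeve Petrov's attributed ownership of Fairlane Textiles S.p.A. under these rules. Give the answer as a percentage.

Chain via Summit Logistics SA → Vantage Trust → Larkspur Industries Corp. (R2): 45% × 93% × 64% × 25% = 6.696% of Fairlane Textiles S.p.A.
Chain via Clearview Holdings Ltd → Meridian Manufacturing Inc. → Silverbay Services GmbH (R2): 10% × 65% × 22% × 21% = 0.3003% of Fairlane Textiles S.p.A.
Aggregating (R1): 6.696% + 0.3003% = 6.9963%.

6.9963%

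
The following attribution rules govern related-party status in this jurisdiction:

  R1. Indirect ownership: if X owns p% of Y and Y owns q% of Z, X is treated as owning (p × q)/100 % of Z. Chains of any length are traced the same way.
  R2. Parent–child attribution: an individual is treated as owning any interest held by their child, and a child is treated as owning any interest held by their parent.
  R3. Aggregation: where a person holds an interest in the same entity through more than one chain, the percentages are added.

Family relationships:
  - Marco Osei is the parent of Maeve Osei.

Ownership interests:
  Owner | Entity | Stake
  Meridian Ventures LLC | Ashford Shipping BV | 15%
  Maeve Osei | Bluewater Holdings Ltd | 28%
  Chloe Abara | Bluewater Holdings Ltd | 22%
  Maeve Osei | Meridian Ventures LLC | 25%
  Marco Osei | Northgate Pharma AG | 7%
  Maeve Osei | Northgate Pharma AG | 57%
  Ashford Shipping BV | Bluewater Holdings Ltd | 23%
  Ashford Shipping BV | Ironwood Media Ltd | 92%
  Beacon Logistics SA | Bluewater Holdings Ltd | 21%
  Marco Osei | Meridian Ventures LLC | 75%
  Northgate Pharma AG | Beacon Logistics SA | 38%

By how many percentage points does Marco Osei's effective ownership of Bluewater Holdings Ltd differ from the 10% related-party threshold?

By parent–child attribution (R2), Marco Osei is treated as also owning Maeve Osei's interest in Northgate Pharma AG, giving 7% + 57% = 64%.
By parent–child attribution (R2), Marco Osei is treated as also owning Maeve Osei's interest in Meridian Ventures LLC, giving 75% + 25% = 100%.
By parent–child attribution (R2), Marco Osei is treated as owning Maeve Osei's 28% interest in Bluewater Holdings Ltd.
Chain via Northgate Pharma AG → Beacon Logistics SA (R1): 64% × 38% × 21% = 5.1072% of Bluewater Holdings Ltd.
Chain via Meridian Ventures LLC → Ashford Shipping BV (R1): 100% × 15% × 23% = 3.45% of Bluewater Holdings Ltd.
Direct interest in Bluewater Holdings Ltd: 28%.
Aggregating (R3): 5.1072% + 3.45% + 28% = 36.5572%.
36.5572% exceeds the 10% threshold by 26.5572 percentage points.

26.5572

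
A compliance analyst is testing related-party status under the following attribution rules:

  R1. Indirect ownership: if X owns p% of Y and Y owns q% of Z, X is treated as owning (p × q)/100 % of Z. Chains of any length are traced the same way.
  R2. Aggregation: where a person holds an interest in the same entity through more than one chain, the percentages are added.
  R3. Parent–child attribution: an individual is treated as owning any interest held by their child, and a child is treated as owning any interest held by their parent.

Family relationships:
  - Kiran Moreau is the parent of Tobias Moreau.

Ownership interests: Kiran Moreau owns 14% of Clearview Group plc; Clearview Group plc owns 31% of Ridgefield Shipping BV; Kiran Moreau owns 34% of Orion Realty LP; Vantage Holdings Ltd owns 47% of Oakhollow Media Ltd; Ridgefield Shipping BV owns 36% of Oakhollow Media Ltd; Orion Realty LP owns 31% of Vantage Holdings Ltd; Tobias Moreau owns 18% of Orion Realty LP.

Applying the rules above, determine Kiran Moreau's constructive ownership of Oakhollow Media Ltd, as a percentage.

9.1388%

By parent–child attribution (R3), Kiran Moreau is treated as also owning Tobias Moreau's interest in Orion Realty LP, giving 34% + 18% = 52%.
Chain via Clearview Group plc → Ridgefield Shipping BV (R1): 14% × 31% × 36% = 1.5624% of Oakhollow Media Ltd.
Chain via Orion Realty LP → Vantage Holdings Ltd (R1): 52% × 31% × 47% = 7.5764% of Oakhollow Media Ltd.
Aggregating (R2): 1.5624% + 7.5764% = 9.1388%.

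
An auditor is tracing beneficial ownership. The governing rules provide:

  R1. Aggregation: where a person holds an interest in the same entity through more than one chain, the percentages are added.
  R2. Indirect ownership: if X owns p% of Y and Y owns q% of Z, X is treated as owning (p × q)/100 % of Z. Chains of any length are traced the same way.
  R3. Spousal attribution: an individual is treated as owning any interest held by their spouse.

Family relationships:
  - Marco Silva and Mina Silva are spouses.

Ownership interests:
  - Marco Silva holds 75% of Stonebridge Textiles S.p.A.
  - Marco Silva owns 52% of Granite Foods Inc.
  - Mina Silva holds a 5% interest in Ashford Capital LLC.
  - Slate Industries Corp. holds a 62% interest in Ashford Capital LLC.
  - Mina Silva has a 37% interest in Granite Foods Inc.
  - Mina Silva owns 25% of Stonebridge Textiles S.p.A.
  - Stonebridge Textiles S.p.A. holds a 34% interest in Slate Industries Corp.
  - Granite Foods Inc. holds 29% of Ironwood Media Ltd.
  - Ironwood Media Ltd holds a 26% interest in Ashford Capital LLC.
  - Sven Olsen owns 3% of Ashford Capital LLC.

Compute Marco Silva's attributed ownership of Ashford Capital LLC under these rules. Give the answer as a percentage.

By spousal attribution (R3), Marco Silva is treated as also owning Mina Silva's interest in Granite Foods Inc, giving 52% + 37% = 89%.
By spousal attribution (R3), Marco Silva is treated as also owning Mina Silva's interest in Stonebridge Textiles S.p.A, giving 75% + 25% = 100%.
By spousal attribution (R3), Marco Silva is treated as owning Mina Silva's 5% interest in Ashford Capital LLC.
Chain via Granite Foods Inc. → Ironwood Media Ltd (R2): 89% × 29% × 26% = 6.7106% of Ashford Capital LLC.
Chain via Stonebridge Textiles S.p.A. → Slate Industries Corp. (R2): 100% × 34% × 62% = 21.08% of Ashford Capital LLC.
Direct interest in Ashford Capital LLC: 5%.
Aggregating (R1): 6.7106% + 21.08% + 5% = 32.7906%.

32.7906%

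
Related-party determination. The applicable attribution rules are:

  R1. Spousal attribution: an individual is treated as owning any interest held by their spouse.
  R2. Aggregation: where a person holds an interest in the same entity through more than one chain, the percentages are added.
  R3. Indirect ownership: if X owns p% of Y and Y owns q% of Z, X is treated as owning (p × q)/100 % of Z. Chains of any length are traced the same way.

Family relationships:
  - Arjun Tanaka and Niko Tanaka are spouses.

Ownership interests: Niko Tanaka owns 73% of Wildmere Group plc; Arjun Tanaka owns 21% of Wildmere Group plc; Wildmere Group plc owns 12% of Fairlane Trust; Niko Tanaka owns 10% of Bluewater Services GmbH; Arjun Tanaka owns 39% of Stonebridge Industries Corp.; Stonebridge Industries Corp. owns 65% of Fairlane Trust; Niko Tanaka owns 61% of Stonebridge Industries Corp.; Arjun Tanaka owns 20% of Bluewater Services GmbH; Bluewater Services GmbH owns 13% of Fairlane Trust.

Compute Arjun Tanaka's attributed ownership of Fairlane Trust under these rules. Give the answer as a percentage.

80.18%

By spousal attribution (R1), Arjun Tanaka is treated as also owning Niko Tanaka's interest in Stonebridge Industries Corp, giving 39% + 61% = 100%.
By spousal attribution (R1), Arjun Tanaka is treated as also owning Niko Tanaka's interest in Wildmere Group plc, giving 21% + 73% = 94%.
By spousal attribution (R1), Arjun Tanaka is treated as also owning Niko Tanaka's interest in Bluewater Services GmbH, giving 20% + 10% = 30%.
Chain via Stonebridge Industries Corp. (R3): 100% × 65% = 65% of Fairlane Trust.
Chain via Wildmere Group plc (R3): 94% × 12% = 11.28% of Fairlane Trust.
Chain via Bluewater Services GmbH (R3): 30% × 13% = 3.9% of Fairlane Trust.
Aggregating (R2): 65% + 11.28% + 3.9% = 80.18%.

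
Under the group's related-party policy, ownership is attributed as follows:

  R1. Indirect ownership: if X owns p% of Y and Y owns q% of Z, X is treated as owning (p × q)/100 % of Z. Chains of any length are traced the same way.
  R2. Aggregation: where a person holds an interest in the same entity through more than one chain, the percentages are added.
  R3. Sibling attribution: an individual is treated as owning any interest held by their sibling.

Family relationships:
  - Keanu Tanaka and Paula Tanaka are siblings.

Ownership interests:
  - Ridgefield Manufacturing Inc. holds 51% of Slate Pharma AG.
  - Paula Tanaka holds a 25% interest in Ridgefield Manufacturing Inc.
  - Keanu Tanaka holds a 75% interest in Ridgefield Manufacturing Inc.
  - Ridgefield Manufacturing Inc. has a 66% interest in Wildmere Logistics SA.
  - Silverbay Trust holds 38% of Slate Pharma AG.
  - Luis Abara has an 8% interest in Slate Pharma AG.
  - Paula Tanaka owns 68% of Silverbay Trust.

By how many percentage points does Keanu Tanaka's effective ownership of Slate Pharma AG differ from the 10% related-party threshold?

66.84

By sibling attribution (R3), Keanu Tanaka is treated as also owning Paula Tanaka's interest in Ridgefield Manufacturing Inc, giving 75% + 25% = 100%.
By sibling attribution (R3), Keanu Tanaka is treated as owning Paula Tanaka's 68% interest in Silverbay Trust.
Chain via Ridgefield Manufacturing Inc. (R1): 100% × 51% = 51% of Slate Pharma AG.
Chain via Silverbay Trust (R1): 68% × 38% = 25.84% of Slate Pharma AG.
Aggregating (R2): 51% + 25.84% = 76.84%.
76.84% exceeds the 10% threshold by 66.84 percentage points.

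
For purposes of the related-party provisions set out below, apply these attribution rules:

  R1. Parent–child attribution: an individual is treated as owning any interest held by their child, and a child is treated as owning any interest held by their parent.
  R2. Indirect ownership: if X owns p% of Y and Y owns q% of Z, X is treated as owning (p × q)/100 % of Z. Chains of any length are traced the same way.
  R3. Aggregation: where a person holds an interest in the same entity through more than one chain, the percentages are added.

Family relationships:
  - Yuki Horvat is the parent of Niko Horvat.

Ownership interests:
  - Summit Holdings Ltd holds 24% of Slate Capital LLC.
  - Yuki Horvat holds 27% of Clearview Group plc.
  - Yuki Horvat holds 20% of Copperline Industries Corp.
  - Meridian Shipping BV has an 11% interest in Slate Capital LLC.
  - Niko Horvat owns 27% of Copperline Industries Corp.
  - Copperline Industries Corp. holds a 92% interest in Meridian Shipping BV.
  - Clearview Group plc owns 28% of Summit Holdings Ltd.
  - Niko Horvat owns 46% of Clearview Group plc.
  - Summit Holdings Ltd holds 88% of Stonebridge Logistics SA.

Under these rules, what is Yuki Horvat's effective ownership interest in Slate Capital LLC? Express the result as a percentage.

By parent–child attribution (R1), Yuki Horvat is treated as also owning Niko Horvat's interest in Copperline Industries Corp, giving 20% + 27% = 47%.
By parent–child attribution (R1), Yuki Horvat is treated as also owning Niko Horvat's interest in Clearview Group plc, giving 27% + 46% = 73%.
Chain via Copperline Industries Corp. → Meridian Shipping BV (R2): 47% × 92% × 11% = 4.7564% of Slate Capital LLC.
Chain via Clearview Group plc → Summit Holdings Ltd (R2): 73% × 28% × 24% = 4.9056% of Slate Capital LLC.
Aggregating (R3): 4.7564% + 4.9056% = 9.662%.

9.662%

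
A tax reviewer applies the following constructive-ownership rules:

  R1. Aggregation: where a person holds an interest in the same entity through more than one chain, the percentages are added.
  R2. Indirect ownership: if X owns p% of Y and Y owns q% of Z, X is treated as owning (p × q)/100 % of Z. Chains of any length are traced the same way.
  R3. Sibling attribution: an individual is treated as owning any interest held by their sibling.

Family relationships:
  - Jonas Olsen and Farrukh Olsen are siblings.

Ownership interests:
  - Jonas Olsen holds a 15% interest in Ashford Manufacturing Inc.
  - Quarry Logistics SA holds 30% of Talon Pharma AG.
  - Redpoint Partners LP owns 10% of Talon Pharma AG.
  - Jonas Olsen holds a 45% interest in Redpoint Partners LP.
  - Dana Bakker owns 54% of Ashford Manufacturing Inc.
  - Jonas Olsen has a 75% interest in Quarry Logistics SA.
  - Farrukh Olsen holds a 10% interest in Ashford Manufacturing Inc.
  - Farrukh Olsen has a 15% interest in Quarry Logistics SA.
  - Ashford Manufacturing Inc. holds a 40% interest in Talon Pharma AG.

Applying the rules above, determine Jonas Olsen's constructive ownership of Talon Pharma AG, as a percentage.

41.5%

By sibling attribution (R3), Jonas Olsen is treated as also owning Farrukh Olsen's interest in Quarry Logistics SA, giving 75% + 15% = 90%.
By sibling attribution (R3), Jonas Olsen is treated as also owning Farrukh Olsen's interest in Ashford Manufacturing Inc, giving 15% + 10% = 25%.
Chain via Redpoint Partners LP (R2): 45% × 10% = 4.5% of Talon Pharma AG.
Chain via Quarry Logistics SA (R2): 90% × 30% = 27% of Talon Pharma AG.
Chain via Ashford Manufacturing Inc. (R2): 25% × 40% = 10% of Talon Pharma AG.
Aggregating (R1): 4.5% + 27% + 10% = 41.5%.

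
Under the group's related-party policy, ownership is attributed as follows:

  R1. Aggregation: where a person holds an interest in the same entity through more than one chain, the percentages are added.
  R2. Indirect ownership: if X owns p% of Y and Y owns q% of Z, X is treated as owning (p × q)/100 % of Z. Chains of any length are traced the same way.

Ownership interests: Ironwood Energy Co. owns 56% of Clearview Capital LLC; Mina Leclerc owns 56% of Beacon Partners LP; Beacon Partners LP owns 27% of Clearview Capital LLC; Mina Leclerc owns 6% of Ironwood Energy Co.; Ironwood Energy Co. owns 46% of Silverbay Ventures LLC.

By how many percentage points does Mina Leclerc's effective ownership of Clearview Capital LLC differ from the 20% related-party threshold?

Chain via Ironwood Energy Co. (R2): 6% × 56% = 3.36% of Clearview Capital LLC.
Chain via Beacon Partners LP (R2): 56% × 27% = 15.12% of Clearview Capital LLC.
Aggregating (R1): 3.36% + 15.12% = 18.48%.
18.48% falls short of the 20% threshold by 1.52 percentage points.

1.52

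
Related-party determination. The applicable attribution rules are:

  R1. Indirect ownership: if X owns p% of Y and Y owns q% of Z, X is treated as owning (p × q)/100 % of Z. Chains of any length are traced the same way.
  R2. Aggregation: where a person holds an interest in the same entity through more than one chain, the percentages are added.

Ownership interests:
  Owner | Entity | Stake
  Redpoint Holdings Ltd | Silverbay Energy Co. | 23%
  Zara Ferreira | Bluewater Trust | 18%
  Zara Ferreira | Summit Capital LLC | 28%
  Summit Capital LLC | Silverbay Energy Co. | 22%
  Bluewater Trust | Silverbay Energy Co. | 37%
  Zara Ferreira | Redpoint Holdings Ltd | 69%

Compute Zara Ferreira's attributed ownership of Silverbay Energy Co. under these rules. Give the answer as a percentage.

Chain via Bluewater Trust (R1): 18% × 37% = 6.66% of Silverbay Energy Co.
Chain via Redpoint Holdings Ltd (R1): 69% × 23% = 15.87% of Silverbay Energy Co.
Chain via Summit Capital LLC (R1): 28% × 22% = 6.16% of Silverbay Energy Co.
Aggregating (R2): 6.66% + 15.87% + 6.16% = 28.69%.

28.69%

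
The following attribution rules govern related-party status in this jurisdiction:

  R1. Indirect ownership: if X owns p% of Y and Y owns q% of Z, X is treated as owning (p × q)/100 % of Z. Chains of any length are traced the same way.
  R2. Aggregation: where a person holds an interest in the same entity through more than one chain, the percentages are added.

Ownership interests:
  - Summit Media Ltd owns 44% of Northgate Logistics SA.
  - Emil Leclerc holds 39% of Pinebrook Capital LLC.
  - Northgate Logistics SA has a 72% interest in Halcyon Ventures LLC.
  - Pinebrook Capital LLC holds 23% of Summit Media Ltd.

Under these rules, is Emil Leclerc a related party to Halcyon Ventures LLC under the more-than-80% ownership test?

No

Chain via Pinebrook Capital LLC → Summit Media Ltd → Northgate Logistics SA (R1): 39% × 23% × 44% × 72% = 2.841696% of Halcyon Ventures LLC.
2.841696% does not exceed the 80% threshold, so Emil is not a related party to Halcyon Ventures LLC.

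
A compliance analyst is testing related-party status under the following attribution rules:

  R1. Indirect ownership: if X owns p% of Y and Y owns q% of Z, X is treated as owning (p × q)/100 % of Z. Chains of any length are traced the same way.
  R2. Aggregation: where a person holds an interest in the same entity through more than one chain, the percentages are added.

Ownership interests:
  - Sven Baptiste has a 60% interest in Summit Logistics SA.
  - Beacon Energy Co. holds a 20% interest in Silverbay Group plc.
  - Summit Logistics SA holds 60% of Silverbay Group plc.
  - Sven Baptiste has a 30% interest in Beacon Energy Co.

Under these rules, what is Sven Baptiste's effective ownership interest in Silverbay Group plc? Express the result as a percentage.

42%

Chain via Beacon Energy Co. (R1): 30% × 20% = 6% of Silverbay Group plc.
Chain via Summit Logistics SA (R1): 60% × 60% = 36% of Silverbay Group plc.
Aggregating (R2): 6% + 36% = 42%.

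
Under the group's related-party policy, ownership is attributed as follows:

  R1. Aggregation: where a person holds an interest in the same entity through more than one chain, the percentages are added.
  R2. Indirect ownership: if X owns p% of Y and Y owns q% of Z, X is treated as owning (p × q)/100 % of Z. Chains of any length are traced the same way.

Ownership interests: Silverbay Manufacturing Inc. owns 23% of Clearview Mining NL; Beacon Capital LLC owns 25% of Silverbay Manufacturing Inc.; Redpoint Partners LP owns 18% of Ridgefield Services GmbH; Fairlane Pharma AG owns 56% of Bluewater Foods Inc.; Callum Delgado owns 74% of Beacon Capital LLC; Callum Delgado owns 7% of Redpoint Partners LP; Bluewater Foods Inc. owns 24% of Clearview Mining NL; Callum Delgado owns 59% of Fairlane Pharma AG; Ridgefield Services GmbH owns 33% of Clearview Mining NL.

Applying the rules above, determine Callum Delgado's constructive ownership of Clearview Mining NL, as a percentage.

Chain via Beacon Capital LLC → Silverbay Manufacturing Inc. (R2): 74% × 25% × 23% = 4.255% of Clearview Mining NL.
Chain via Redpoint Partners LP → Ridgefield Services GmbH (R2): 7% × 18% × 33% = 0.4158% of Clearview Mining NL.
Chain via Fairlane Pharma AG → Bluewater Foods Inc. (R2): 59% × 56% × 24% = 7.9296% of Clearview Mining NL.
Aggregating (R1): 4.255% + 0.4158% + 7.9296% = 12.6004%.

12.6004%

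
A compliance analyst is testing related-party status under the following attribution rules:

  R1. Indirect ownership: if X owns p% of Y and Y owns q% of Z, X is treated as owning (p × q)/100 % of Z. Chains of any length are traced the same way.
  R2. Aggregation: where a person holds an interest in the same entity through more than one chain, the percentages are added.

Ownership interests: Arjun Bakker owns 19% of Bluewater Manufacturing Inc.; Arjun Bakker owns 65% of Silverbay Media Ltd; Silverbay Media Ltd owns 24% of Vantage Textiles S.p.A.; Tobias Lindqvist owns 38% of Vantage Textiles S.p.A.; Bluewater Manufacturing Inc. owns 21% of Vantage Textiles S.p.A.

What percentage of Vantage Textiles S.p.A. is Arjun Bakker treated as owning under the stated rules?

19.59%

Chain via Bluewater Manufacturing Inc. (R1): 19% × 21% = 3.99% of Vantage Textiles S.p.A.
Chain via Silverbay Media Ltd (R1): 65% × 24% = 15.6% of Vantage Textiles S.p.A.
Aggregating (R2): 3.99% + 15.6% = 19.59%.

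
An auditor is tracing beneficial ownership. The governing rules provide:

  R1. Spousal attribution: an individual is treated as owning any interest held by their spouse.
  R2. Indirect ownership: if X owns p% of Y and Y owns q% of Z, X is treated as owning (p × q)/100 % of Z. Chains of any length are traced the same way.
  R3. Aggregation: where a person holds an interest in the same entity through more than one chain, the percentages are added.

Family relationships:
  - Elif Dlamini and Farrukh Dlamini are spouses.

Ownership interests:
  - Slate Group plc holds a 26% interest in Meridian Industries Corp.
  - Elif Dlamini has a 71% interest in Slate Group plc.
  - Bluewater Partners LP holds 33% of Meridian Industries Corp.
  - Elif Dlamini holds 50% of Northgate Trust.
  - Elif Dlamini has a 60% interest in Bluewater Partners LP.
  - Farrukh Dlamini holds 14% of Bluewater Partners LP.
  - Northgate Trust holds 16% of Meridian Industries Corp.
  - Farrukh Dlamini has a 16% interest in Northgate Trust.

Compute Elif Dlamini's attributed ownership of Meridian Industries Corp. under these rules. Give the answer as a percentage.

53.44%

By spousal attribution (R1), Elif Dlamini is treated as also owning Farrukh Dlamini's interest in Northgate Trust, giving 50% + 16% = 66%.
By spousal attribution (R1), Elif Dlamini is treated as also owning Farrukh Dlamini's interest in Bluewater Partners LP, giving 60% + 14% = 74%.
Chain via Northgate Trust (R2): 66% × 16% = 10.56% of Meridian Industries Corp.
Chain via Bluewater Partners LP (R2): 74% × 33% = 24.42% of Meridian Industries Corp.
Chain via Slate Group plc (R2): 71% × 26% = 18.46% of Meridian Industries Corp.
Aggregating (R3): 10.56% + 24.42% + 18.46% = 53.44%.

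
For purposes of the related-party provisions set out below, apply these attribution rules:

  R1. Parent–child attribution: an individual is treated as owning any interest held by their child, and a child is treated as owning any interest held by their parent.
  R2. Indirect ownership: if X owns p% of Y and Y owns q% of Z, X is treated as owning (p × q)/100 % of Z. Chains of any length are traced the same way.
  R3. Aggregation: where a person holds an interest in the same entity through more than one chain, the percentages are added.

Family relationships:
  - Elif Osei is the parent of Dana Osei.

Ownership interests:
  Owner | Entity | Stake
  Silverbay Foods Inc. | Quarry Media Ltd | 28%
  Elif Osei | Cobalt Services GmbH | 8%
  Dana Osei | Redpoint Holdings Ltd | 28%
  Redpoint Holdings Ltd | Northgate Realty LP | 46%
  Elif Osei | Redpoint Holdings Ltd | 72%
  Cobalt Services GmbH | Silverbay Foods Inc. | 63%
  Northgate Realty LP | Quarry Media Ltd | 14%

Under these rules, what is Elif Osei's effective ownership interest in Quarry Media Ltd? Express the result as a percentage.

7.8512%

By parent–child attribution (R1), Elif Osei is treated as also owning Dana Osei's interest in Redpoint Holdings Ltd, giving 72% + 28% = 100%.
Chain via Redpoint Holdings Ltd → Northgate Realty LP (R2): 100% × 46% × 14% = 6.44% of Quarry Media Ltd.
Chain via Cobalt Services GmbH → Silverbay Foods Inc. (R2): 8% × 63% × 28% = 1.4112% of Quarry Media Ltd.
Aggregating (R3): 6.44% + 1.4112% = 7.8512%.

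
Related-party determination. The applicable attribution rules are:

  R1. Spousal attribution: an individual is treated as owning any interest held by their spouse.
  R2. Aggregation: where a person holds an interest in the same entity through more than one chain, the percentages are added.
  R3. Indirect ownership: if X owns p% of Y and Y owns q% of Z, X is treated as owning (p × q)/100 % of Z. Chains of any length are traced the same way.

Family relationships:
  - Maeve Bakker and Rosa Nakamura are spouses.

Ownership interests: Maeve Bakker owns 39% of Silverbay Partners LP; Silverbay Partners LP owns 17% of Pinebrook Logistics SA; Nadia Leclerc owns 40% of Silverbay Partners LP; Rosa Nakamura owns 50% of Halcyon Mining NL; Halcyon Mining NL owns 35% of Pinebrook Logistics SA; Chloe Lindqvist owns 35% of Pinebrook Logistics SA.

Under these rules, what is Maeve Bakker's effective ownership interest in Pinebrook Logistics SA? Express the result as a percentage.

24.13%

By spousal attribution (R1), Maeve Bakker is treated as owning Rosa Nakamura's 50% interest in Halcyon Mining NL.
Chain via Silverbay Partners LP (R3): 39% × 17% = 6.63% of Pinebrook Logistics SA.
Chain via Halcyon Mining NL (R3): 50% × 35% = 17.5% of Pinebrook Logistics SA.
Aggregating (R2): 6.63% + 17.5% = 24.13%.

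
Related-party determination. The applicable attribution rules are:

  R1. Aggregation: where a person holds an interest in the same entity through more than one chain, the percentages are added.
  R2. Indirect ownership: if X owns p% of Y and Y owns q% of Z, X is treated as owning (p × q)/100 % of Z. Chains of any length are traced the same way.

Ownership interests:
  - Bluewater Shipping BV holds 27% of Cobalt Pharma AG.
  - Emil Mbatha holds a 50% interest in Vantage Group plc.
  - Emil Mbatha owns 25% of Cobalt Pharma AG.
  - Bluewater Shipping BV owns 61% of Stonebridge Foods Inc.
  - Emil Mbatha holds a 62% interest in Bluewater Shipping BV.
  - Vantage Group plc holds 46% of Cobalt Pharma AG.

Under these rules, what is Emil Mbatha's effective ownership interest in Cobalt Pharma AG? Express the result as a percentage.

Chain via Bluewater Shipping BV (R2): 62% × 27% = 16.74% of Cobalt Pharma AG.
Chain via Vantage Group plc (R2): 50% × 46% = 23% of Cobalt Pharma AG.
Direct interest in Cobalt Pharma AG: 25%.
Aggregating (R1): 16.74% + 23% + 25% = 64.74%.

64.74%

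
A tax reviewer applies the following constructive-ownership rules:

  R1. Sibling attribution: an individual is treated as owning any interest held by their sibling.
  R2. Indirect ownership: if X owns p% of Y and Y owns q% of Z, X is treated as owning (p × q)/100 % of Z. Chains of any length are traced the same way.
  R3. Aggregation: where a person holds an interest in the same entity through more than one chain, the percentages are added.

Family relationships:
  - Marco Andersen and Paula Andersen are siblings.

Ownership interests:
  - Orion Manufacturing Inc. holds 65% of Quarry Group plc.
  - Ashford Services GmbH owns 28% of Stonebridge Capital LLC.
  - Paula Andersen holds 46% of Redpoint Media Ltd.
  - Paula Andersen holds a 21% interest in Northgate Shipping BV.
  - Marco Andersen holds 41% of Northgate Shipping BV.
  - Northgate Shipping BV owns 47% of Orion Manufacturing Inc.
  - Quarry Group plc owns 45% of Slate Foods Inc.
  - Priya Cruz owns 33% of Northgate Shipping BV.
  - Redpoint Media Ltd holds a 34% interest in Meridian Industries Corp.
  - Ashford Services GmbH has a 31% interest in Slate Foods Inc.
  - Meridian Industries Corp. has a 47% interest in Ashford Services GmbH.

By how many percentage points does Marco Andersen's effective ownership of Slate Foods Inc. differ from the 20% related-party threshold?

9.197802

By sibling attribution (R1), Marco Andersen is treated as also owning Paula Andersen's interest in Northgate Shipping BV, giving 41% + 21% = 62%.
By sibling attribution (R1), Marco Andersen is treated as owning Paula Andersen's 46% interest in Redpoint Media Ltd.
Chain via Northgate Shipping BV → Orion Manufacturing Inc. → Quarry Group plc (R2): 62% × 47% × 65% × 45% = 8.52345% of Slate Foods Inc.
Chain via Redpoint Media Ltd → Meridian Industries Corp. → Ashford Services GmbH (R2): 46% × 34% × 47% × 31% = 2.278748% of Slate Foods Inc.
Aggregating (R3): 8.52345% + 2.278748% = 10.802198%.
10.802198% falls short of the 20% threshold by 9.197802 percentage points.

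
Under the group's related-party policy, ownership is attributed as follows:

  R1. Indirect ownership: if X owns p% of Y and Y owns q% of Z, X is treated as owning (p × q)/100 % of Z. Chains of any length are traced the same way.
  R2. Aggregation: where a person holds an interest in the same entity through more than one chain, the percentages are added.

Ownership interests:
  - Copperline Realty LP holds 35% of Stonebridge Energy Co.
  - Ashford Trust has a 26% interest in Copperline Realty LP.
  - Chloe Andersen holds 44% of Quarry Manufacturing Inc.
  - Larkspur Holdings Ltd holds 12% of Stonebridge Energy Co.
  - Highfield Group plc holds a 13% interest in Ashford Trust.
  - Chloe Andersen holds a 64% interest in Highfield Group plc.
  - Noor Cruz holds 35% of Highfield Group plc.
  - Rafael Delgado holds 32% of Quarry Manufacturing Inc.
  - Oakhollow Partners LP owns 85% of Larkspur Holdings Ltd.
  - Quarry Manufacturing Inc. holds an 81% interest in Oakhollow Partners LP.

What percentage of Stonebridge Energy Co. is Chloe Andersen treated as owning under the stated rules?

Chain via Quarry Manufacturing Inc. → Oakhollow Partners LP → Larkspur Holdings Ltd (R1): 44% × 81% × 85% × 12% = 3.63528% of Stonebridge Energy Co.
Chain via Highfield Group plc → Ashford Trust → Copperline Realty LP (R1): 64% × 13% × 26% × 35% = 0.75712% of Stonebridge Energy Co.
Aggregating (R2): 3.63528% + 0.75712% = 4.3924%.

4.3924%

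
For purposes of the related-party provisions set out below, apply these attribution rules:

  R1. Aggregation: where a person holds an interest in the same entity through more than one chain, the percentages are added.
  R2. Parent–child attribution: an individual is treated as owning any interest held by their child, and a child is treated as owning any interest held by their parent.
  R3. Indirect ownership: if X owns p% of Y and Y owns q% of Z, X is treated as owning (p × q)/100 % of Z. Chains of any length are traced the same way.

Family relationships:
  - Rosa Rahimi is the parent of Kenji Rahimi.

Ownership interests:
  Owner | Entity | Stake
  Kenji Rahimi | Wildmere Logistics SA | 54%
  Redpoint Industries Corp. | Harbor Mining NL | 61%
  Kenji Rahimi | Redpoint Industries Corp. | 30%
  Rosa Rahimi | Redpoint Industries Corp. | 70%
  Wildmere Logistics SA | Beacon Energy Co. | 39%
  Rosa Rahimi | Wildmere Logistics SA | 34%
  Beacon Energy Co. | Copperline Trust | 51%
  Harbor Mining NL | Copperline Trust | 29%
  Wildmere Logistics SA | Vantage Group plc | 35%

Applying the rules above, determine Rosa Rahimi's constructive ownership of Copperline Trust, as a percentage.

35.1932%

By parent–child attribution (R2), Rosa Rahimi is treated as also owning Kenji Rahimi's interest in Wildmere Logistics SA, giving 34% + 54% = 88%.
By parent–child attribution (R2), Rosa Rahimi is treated as also owning Kenji Rahimi's interest in Redpoint Industries Corp, giving 70% + 30% = 100%.
Chain via Wildmere Logistics SA → Beacon Energy Co. (R3): 88% × 39% × 51% = 17.5032% of Copperline Trust.
Chain via Redpoint Industries Corp. → Harbor Mining NL (R3): 100% × 61% × 29% = 17.69% of Copperline Trust.
Aggregating (R1): 17.5032% + 17.69% = 35.1932%.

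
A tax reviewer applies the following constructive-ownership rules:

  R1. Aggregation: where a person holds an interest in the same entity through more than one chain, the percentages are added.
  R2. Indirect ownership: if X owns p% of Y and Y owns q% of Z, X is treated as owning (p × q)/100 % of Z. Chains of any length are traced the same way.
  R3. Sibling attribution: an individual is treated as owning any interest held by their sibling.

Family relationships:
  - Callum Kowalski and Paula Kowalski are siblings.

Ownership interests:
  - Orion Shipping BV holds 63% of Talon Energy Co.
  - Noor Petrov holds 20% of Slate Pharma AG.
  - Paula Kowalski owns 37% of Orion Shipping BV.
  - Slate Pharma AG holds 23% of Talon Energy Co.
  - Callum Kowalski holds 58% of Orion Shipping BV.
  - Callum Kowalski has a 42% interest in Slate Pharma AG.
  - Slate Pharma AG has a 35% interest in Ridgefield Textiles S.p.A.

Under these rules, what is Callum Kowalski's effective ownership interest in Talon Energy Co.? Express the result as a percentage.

69.51%

By sibling attribution (R3), Callum Kowalski is treated as also owning Paula Kowalski's interest in Orion Shipping BV, giving 58% + 37% = 95%.
Chain via Slate Pharma AG (R2): 42% × 23% = 9.66% of Talon Energy Co.
Chain via Orion Shipping BV (R2): 95% × 63% = 59.85% of Talon Energy Co.
Aggregating (R1): 9.66% + 59.85% = 69.51%.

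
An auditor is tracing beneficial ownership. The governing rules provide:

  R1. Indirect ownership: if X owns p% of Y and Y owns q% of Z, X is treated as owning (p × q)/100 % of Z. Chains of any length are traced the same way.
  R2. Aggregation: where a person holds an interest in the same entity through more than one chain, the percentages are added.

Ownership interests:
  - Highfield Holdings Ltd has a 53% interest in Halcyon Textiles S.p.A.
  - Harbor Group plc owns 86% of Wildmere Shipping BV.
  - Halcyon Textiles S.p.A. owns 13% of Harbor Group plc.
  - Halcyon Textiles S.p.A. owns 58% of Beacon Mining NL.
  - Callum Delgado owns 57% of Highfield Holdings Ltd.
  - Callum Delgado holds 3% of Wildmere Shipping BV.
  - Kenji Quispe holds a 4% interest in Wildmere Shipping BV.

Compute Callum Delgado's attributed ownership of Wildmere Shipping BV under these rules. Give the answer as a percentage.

6.377478%

Chain via Highfield Holdings Ltd → Halcyon Textiles S.p.A. → Harbor Group plc (R1): 57% × 53% × 13% × 86% = 3.377478% of Wildmere Shipping BV.
Direct interest in Wildmere Shipping BV: 3%.
Aggregating (R2): 3.377478% + 3% = 6.377478%.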